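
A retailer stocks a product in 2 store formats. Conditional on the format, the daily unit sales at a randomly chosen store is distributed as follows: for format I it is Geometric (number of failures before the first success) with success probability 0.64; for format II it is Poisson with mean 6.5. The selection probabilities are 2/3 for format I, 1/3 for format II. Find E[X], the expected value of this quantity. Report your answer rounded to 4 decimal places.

2.5417

Component means — I: 0.5625; II: 6.5.
E[X] = 0.666667·0.5625 + 0.333333·6.5 = 2.54167.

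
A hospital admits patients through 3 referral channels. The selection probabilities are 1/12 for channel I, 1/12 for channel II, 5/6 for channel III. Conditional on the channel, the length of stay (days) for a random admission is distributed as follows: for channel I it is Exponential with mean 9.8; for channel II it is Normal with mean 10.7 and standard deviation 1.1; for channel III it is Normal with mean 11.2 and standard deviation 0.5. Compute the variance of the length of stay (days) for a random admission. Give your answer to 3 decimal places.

8.472

Per component, I: μ=9.8, E[X²]=192.08; II: μ=10.7, E[X²]=115.7; III: μ=11.2, E[X²]=125.69.
E[X] = 0.0833333·9.8 + 0.0833333·10.7 + 0.833333·11.2 = 11.0417.
E[X²] = 0.0833333·192.08 + 0.0833333·115.7 + 0.833333·125.69 = 130.39.
Var(X) = E[X²] − (E[X])² = 130.39 − 121.918 = 8.4716.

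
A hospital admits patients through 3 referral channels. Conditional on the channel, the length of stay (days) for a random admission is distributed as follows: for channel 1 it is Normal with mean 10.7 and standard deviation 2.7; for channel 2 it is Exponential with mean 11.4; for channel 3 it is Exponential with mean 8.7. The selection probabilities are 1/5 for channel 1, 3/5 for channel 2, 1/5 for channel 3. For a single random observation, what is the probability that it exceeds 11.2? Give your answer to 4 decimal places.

Conditional on each channel, P(X > 11.2): 1: 0.426542; 2: 0.37439; 3: 0.275999.
By total probability, P(X > 11.2) = 0.2·0.426542 + 0.6·0.37439 + 0.2·0.275999 = 0.365143.

0.3651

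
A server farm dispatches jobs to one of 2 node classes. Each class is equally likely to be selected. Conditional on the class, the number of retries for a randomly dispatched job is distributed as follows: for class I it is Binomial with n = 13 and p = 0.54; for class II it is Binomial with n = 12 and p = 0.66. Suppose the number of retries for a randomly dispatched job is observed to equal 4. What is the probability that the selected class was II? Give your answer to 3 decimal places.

Likelihoods P(X=4 | ·): I: 0.0560663; II: 0.0167731.
Posterior ∝ prior × likelihood. Numerator for II: 0.5·0.0167731 = 0.00838653.
Normalizing constant: 0.5·0.0560663 + 0.5·0.0167731 = 0.0364197.
P(II | observation) = 0.00838653 / 0.0364197 = 0.230275.

0.230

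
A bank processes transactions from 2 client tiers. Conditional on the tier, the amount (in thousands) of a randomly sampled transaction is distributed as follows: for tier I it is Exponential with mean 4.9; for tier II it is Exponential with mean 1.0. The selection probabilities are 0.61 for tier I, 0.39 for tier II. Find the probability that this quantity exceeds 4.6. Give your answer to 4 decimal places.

0.2425

Conditional on each tier, P(X > 4.6): I: 0.391106; II: 0.0100518.
By total probability, P(X > 4.6) = 0.61·0.391106 + 0.39·0.0100518 = 0.242495.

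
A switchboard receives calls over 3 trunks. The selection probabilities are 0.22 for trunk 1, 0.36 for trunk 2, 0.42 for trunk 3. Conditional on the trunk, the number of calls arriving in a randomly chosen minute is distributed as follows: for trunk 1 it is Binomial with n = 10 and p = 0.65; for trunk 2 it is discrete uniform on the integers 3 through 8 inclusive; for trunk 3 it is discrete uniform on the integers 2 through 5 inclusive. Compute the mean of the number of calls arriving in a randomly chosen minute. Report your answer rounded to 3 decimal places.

4.880

Component means — 1: 6.5; 2: 5.5; 3: 3.5.
E[X] = 0.22·6.5 + 0.36·5.5 + 0.42·3.5 = 4.88.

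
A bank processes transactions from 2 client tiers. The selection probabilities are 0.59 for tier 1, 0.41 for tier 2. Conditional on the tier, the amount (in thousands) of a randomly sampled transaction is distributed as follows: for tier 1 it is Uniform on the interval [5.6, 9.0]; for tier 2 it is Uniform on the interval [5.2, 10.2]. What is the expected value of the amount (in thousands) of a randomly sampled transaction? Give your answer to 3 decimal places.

Component means — 1: 7.3; 2: 7.7.
E[X] = 0.59·7.3 + 0.41·7.7 = 7.464.

7.464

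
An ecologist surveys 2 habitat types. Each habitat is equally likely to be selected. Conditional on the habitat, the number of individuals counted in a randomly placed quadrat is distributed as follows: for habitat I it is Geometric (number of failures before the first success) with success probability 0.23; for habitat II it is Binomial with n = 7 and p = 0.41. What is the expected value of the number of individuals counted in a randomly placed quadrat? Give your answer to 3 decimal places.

3.109

Component means — I: 3.34783; II: 2.87.
E[X] = 0.5·3.34783 + 0.5·2.87 = 3.10891.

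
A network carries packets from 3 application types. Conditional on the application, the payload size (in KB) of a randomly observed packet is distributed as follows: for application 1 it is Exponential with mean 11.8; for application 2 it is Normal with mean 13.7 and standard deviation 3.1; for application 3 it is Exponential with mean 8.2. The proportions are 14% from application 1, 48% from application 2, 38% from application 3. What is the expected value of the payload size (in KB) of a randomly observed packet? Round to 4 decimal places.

Component means — 1: 11.8; 2: 13.7; 3: 8.2.
E[X] = 0.14·11.8 + 0.48·13.7 + 0.38·8.2 = 11.344.

11.3440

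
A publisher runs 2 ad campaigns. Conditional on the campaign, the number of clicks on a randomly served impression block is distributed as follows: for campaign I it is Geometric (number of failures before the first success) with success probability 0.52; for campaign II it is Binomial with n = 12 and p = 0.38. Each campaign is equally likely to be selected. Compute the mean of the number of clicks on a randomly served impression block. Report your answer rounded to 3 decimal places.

2.742

Component means — I: 0.923077; II: 4.56.
E[X] = 0.5·0.923077 + 0.5·4.56 = 2.74154.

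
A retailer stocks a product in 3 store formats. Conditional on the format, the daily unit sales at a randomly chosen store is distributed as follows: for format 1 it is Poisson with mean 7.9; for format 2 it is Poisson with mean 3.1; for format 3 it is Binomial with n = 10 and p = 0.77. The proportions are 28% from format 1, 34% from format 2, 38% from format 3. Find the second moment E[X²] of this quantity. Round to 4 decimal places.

For each component E[X²] = Var + (mean)², giving 1: 70.31; 2: 12.71; 3: 61.061.
Overall E[X²] = 0.28·70.31 + 0.34·12.71 + 0.38·61.061 = 47.2114.

47.2114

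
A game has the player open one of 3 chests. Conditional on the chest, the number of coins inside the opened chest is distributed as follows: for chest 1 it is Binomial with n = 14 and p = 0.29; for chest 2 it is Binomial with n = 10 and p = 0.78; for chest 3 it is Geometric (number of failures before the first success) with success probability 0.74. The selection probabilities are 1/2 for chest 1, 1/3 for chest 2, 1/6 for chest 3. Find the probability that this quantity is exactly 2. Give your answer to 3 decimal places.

0.071

Conditional on each chest, P(X = 2): 1: 0.125585; 2: 0.000150239; 3: 0.050024.
By total probability, P(X = 2) = 0.5·0.125585 + 0.333333·0.000150239 + 0.166667·0.050024 = 0.0711799.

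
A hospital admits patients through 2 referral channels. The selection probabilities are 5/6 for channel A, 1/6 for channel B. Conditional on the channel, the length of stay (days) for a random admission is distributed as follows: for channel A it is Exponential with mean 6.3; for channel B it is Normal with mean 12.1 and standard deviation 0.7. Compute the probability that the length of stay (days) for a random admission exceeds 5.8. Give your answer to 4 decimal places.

Conditional on each channel, P(X > 5.8): A: 0.398266; B: 1.
By total probability, P(X > 5.8) = 0.833333·0.398266 + 0.166667·1 = 0.498555.

0.4986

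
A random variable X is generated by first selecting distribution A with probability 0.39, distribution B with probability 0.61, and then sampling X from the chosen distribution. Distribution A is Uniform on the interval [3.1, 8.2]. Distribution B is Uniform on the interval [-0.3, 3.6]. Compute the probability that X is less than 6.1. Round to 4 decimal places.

0.8394

Conditional on each component, P(X < 6.1): A: 0.588235; B: 1.
By total probability, P(X < 6.1) = 0.39·0.588235 + 0.61·1 = 0.839412.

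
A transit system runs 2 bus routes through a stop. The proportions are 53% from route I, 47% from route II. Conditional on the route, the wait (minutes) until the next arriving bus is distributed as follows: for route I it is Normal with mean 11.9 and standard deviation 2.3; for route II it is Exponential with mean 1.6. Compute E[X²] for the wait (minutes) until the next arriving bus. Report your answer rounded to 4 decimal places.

For each component E[X²] = Var + (mean)², giving I: 146.9; II: 5.12.
Overall E[X²] = 0.53·146.9 + 0.47·5.12 = 80.2634.

80.2634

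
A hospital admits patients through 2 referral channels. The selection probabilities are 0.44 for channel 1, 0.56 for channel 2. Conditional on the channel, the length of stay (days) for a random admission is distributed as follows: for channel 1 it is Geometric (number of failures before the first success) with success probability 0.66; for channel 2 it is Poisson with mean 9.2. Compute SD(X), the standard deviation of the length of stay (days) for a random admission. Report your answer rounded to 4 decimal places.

Per component, 1: μ=0.515152, E[X²]=1.04591; 2: μ=9.2, E[X²]=93.84.
E[X] = 0.44·0.515152 + 0.56·9.2 = 5.37867.
E[X²] = 0.44·1.04591 + 0.56·93.84 = 53.0106.
Var(X) = E[X²] − (E[X])² = 53.0106 − 28.9301 = 24.0805.
SD(X) = √24.0805 = 4.90719.

4.9072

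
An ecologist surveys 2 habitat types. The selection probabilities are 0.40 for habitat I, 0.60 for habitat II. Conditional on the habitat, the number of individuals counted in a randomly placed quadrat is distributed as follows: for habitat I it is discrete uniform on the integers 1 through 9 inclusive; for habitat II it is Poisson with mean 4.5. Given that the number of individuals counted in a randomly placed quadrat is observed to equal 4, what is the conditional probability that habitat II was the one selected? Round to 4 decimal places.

0.7193

Likelihoods P(X=4 | ·): I: 0.111111; II: 0.189808.
Posterior ∝ prior × likelihood. Numerator for II: 0.6·0.189808 = 0.113885.
Normalizing constant: 0.4·0.111111 + 0.6·0.189808 = 0.158329.
P(II | observation) = 0.113885 / 0.158329 = 0.719291.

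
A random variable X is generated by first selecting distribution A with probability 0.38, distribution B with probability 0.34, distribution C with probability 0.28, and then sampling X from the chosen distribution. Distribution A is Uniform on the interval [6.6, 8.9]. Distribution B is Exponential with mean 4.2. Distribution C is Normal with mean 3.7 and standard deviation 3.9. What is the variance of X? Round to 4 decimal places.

Per component, A: μ=7.75, E[X²]=60.5033; B: μ=4.2, E[X²]=35.28; C: μ=3.7, E[X²]=28.9.
E[X] = 0.38·7.75 + 0.34·4.2 + 0.28·3.7 = 5.409.
E[X²] = 0.38·60.5033 + 0.34·35.28 + 0.28·28.9 = 43.0785.
Var(X) = E[X²] − (E[X])² = 43.0785 − 29.2573 = 13.8212.

13.8212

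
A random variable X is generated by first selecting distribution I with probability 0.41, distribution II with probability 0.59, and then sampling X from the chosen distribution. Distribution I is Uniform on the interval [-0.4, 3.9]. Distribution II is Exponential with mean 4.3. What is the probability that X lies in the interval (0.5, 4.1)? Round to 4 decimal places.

Conditional on each component, P(0.5 < X < 4.1): I: 0.790698; II: 0.504832.
By total probability, P(0.5 < X < 4.1) = 0.41·0.790698 + 0.59·0.504832 = 0.622037.

0.6220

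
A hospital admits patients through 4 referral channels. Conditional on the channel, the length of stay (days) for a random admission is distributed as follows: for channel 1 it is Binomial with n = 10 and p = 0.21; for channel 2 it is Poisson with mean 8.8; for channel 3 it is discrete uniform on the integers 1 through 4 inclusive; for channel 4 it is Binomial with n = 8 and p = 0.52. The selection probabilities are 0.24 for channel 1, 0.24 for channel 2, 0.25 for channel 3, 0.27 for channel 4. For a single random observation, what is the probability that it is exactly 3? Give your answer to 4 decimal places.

0.1720

Conditional on each channel, P(X = 3): 1: 0.213417; 2: 0.0171201; 3: 0.25; 4: 0.200634.
By total probability, P(X = 3) = 0.24·0.213417 + 0.24·0.0171201 + 0.25·0.25 + 0.27·0.200634 = 0.172.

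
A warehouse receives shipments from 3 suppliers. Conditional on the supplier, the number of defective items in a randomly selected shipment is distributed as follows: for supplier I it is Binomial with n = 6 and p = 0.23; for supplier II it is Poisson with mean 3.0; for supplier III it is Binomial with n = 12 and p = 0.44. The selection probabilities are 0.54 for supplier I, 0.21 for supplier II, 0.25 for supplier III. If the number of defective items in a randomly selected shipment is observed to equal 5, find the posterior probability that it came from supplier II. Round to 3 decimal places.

0.267

Likelihoods P(X=5 | ·): I: 0.00297359; II: 0.100819; III: 0.225582.
Posterior ∝ prior × likelihood. Numerator for II: 0.21·0.100819 = 0.021172.
Normalizing constant: 0.54·0.00297359 + 0.21·0.100819 + 0.25·0.225582 = 0.0791732.
P(II | observation) = 0.021172 / 0.0791732 = 0.267413.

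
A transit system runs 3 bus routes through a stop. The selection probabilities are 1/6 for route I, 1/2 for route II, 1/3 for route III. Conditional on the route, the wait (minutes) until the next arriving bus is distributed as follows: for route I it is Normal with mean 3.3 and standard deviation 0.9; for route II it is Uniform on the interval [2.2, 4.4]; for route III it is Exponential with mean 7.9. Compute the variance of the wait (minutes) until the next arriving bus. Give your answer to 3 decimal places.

Per component, I: μ=3.3, E[X²]=11.7; II: μ=3.3, E[X²]=11.2933; III: μ=7.9, E[X²]=124.82.
E[X] = 0.166667·3.3 + 0.5·3.3 + 0.333333·7.9 = 4.83333.
E[X²] = 0.166667·11.7 + 0.5·11.2933 + 0.333333·124.82 = 49.2033.
Var(X) = E[X²] − (E[X])² = 49.2033 − 23.3611 = 25.8422.

25.842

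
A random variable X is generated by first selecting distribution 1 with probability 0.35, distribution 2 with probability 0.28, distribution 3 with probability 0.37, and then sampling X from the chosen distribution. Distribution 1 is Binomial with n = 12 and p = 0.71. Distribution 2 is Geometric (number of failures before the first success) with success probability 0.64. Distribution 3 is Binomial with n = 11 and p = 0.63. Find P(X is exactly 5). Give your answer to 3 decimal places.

0.053

Conditional on each component, P(X = 5): 1: 0.0246492; 2: 0.00386984; 3: 0.11764.
By total probability, P(X = 5) = 0.35·0.0246492 + 0.28·0.00386984 + 0.37·0.11764 = 0.0532376.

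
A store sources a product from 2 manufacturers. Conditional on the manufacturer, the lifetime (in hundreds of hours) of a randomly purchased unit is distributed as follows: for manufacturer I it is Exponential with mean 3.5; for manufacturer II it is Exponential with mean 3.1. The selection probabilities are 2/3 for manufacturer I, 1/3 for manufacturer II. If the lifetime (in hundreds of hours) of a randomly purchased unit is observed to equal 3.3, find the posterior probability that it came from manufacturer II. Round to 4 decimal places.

0.3333

Likelihoods f(3.3 | ·): I: 0.11129; II: 0.111256.
Posterior ∝ prior × likelihood. Numerator for II: 0.333333·0.111256 = 0.0370855.
Normalizing constant: 0.666667·0.11129 + 0.333333·0.111256 = 0.111278.
P(II | observation) = 0.0370855 / 0.111278 = 0.333267.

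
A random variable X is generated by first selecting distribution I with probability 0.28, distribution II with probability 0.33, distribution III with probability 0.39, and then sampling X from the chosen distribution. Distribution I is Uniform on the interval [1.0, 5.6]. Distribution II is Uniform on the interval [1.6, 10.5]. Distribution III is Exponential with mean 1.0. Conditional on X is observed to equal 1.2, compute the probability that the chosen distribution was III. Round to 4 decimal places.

0.6587

Likelihoods f(1.2 | ·): I: 0.217391; II: 0; III: 0.301194.
Posterior ∝ prior × likelihood. Numerator for III: 0.39·0.301194 = 0.117466.
Normalizing constant: 0.28·0.217391 + 0.33·0 + 0.39·0.301194 = 0.178335.
P(III | observation) = 0.117466 / 0.178335 = 0.658679.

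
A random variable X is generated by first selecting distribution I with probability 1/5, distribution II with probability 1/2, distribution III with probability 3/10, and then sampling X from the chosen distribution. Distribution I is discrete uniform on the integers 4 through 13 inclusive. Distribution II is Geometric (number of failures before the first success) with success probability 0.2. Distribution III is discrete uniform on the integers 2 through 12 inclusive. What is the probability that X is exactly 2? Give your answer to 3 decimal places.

0.091

Conditional on each component, P(X = 2): I: 0; II: 0.128; III: 0.0909091.
By total probability, P(X = 2) = 0.2·0 + 0.5·0.128 + 0.3·0.0909091 = 0.0912727.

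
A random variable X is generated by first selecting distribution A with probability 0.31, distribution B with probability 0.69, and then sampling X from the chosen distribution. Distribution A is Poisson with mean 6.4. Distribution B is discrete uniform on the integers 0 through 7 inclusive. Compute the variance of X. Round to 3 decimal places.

7.405

Per component, A: μ=6.4, E[X²]=47.36; B: μ=3.5, E[X²]=17.5.
E[X] = 0.31·6.4 + 0.69·3.5 = 4.399.
E[X²] = 0.31·47.36 + 0.69·17.5 = 26.7566.
Var(X) = E[X²] − (E[X])² = 26.7566 − 19.3512 = 7.4054.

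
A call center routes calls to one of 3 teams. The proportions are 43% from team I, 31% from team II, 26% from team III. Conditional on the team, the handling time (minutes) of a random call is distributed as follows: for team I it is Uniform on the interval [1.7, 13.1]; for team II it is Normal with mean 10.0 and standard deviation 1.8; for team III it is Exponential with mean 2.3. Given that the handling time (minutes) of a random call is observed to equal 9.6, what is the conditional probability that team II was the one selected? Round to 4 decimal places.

0.6295

Likelihoods f(9.6 | ·): I: 0.0877193; II: 0.216229; III: 0.00669214.
Posterior ∝ prior × likelihood. Numerator for II: 0.31·0.216229 = 0.067031.
Normalizing constant: 0.43·0.0877193 + 0.31·0.216229 + 0.26·0.00669214 = 0.10649.
P(II | observation) = 0.067031 / 0.10649 = 0.629457.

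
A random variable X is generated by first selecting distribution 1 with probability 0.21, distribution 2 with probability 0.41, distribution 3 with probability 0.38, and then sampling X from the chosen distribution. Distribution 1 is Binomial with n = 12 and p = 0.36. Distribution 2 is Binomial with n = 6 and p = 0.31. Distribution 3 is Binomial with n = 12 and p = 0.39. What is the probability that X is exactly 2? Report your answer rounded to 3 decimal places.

0.182

Conditional on each component, P(X = 2): 1: 0.0986163; 2: 0.326747; 3: 0.0716096.
By total probability, P(X = 2) = 0.21·0.0986163 + 0.41·0.326747 + 0.38·0.0716096 = 0.181887.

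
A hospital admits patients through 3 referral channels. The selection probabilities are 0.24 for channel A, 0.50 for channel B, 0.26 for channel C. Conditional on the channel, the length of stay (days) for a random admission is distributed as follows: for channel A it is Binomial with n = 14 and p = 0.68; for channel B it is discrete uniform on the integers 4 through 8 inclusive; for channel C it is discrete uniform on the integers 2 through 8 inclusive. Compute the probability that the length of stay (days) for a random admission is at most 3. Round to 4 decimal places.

0.0744

Conditional on each channel, P(X ≤ 3): A: 0.000464505; B: 0; C: 0.285714.
By total probability, P(X ≤ 3) = 0.24·0.000464505 + 0.5·0 + 0.26·0.285714 = 0.0743972.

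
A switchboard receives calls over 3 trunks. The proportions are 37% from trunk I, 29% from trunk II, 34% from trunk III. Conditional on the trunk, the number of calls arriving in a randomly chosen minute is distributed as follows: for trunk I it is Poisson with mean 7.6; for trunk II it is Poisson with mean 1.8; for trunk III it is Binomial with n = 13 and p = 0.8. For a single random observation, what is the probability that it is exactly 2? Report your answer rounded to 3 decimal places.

0.083

Conditional on each trunk, P(X = 2): I: 0.014453; II: 0.267784; III: 1.02236e-06.
By total probability, P(X = 2) = 0.37·0.014453 + 0.29·0.267784 + 0.34·1.02236e-06 = 0.0830054.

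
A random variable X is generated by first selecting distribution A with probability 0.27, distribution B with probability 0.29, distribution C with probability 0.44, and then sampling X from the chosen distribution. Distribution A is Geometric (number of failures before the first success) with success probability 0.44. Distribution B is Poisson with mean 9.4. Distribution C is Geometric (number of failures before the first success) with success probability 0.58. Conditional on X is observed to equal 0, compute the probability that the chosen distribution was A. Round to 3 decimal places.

0.318

Likelihoods P(X=0 | ·): A: 0.44; B: 8.27241e-05; C: 0.58.
Posterior ∝ prior × likelihood. Numerator for A: 0.27·0.44 = 0.1188.
Normalizing constant: 0.27·0.44 + 0.29·8.27241e-05 + 0.44·0.58 = 0.374024.
P(A | observation) = 0.1188 / 0.374024 = 0.317627.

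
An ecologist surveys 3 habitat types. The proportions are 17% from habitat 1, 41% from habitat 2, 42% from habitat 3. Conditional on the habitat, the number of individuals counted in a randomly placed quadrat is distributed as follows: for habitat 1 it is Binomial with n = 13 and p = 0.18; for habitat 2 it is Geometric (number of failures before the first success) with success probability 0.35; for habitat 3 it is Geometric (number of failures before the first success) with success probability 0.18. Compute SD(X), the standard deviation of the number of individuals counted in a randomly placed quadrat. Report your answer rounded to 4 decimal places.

Per component, 1: μ=2.34, E[X²]=7.3944; 2: μ=1.85714, E[X²]=8.7551; 3: μ=4.55556, E[X²]=46.0617.
E[X] = 0.17·2.34 + 0.41·1.85714 + 0.42·4.55556 = 3.07256.
E[X²] = 0.17·7.3944 + 0.41·8.7551 + 0.42·46.0617 = 24.1926.
Var(X) = E[X²] − (E[X])² = 24.1926 − 9.44064 = 14.7519.
SD(X) = √14.7519 = 3.84082.

3.8408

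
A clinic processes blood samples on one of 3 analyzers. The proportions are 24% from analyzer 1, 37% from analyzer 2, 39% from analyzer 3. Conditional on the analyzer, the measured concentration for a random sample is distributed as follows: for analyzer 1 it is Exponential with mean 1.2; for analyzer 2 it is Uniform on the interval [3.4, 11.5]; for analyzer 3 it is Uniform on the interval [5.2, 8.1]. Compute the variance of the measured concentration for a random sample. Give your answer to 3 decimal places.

Per component, 1: μ=1.2, E[X²]=2.88; 2: μ=7.45, E[X²]=60.97; 3: μ=6.65, E[X²]=44.9233.
E[X] = 0.24·1.2 + 0.37·7.45 + 0.39·6.65 = 5.638.
E[X²] = 0.24·2.88 + 0.37·60.97 + 0.39·44.9233 = 40.7702.
Var(X) = E[X²] − (E[X])² = 40.7702 − 31.787 = 8.98316.

8.983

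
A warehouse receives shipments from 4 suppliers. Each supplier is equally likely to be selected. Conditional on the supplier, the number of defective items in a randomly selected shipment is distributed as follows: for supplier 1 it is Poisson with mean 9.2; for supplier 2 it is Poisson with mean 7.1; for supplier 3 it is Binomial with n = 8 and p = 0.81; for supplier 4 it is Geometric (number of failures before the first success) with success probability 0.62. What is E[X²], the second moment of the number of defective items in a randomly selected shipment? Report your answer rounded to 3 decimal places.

48.984

For each component E[X²] = Var + (mean)², giving 1: 93.84; 2: 57.51; 3: 43.2216; 4: 1.3642.
Overall E[X²] = 0.25·93.84 + 0.25·57.51 + 0.25·43.2216 + 0.25·1.3642 = 48.984.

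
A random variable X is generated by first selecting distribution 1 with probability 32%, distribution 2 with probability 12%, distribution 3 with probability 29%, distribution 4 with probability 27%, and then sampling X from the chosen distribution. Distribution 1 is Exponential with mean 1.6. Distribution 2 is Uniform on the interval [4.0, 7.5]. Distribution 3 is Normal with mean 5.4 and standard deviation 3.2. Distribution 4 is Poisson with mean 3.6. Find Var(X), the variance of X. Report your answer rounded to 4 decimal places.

7.6380

Per component, 1: μ=1.6, E[X²]=5.12; 2: μ=5.75, E[X²]=34.0833; 3: μ=5.4, E[X²]=39.4; 4: μ=3.6, E[X²]=16.56.
E[X] = 0.32·1.6 + 0.12·5.75 + 0.29·5.4 + 0.27·3.6 = 3.74.
E[X²] = 0.32·5.12 + 0.12·34.0833 + 0.29·39.4 + 0.27·16.56 = 21.6256.
Var(X) = E[X²] − (E[X])² = 21.6256 − 13.9876 = 7.638.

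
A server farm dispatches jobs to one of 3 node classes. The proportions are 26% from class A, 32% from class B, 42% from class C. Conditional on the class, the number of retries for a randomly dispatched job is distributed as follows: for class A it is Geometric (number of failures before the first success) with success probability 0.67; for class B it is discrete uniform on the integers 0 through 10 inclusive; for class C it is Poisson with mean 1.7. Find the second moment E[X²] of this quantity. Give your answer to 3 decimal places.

13.382

For each component E[X²] = Var + (mean)², giving A: 0.977723; B: 35; C: 4.59.
Overall E[X²] = 0.26·0.977723 + 0.32·35 + 0.42·4.59 = 13.382.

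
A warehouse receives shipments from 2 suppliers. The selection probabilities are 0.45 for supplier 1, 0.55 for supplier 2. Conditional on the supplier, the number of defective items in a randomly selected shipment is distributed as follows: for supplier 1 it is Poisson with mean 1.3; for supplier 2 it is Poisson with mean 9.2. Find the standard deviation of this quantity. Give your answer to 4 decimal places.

4.5925

Per component, 1: μ=1.3, E[X²]=2.99; 2: μ=9.2, E[X²]=93.84.
E[X] = 0.45·1.3 + 0.55·9.2 = 5.645.
E[X²] = 0.45·2.99 + 0.55·93.84 = 52.9575.
Var(X) = E[X²] − (E[X])² = 52.9575 − 31.866 = 21.0915.
SD(X) = √21.0915 = 4.59255.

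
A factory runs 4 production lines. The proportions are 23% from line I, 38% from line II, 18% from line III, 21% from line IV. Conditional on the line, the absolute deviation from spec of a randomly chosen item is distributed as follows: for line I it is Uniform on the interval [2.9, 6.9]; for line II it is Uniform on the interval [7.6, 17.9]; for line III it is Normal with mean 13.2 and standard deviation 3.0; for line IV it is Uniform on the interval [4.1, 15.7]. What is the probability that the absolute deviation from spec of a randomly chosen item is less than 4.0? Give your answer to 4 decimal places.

0.0634

Conditional on each line, P(X < 4.0): I: 0.275; II: 0; III: 0.0010823; IV: 0.
By total probability, P(X < 4.0) = 0.23·0.275 + 0.38·0 + 0.18·0.0010823 + 0.21·0 = 0.0634448.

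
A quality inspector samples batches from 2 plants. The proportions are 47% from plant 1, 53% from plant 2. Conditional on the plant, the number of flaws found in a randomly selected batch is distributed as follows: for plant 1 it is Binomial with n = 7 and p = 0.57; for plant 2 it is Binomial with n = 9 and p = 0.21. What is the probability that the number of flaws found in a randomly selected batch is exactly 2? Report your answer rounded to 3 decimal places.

0.209

Conditional on each plant, P(X = 2): 1: 0.100302; 2: 0.304881.
By total probability, P(X = 2) = 0.47·0.100302 + 0.53·0.304881 = 0.208729.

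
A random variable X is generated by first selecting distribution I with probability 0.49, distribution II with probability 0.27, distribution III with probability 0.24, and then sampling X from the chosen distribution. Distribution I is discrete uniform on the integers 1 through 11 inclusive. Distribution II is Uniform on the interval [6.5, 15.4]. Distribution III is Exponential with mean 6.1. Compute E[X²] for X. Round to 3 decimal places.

For each component E[X²] = Var + (mean)², giving I: 46; II: 126.503; III: 74.42.
Overall E[X²] = 0.49·46 + 0.27·126.503 + 0.24·74.42 = 74.5567.

74.557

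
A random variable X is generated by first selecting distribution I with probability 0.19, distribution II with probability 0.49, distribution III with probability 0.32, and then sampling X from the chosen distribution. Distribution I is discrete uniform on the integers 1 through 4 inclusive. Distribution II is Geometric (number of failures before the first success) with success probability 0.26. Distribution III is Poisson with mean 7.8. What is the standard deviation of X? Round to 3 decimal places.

Per component, I: μ=2.5, E[X²]=7.5; II: μ=2.84615, E[X²]=19.0473; III: μ=7.8, E[X²]=68.64.
E[X] = 0.19·2.5 + 0.49·2.84615 + 0.32·7.8 = 4.36562.
E[X²] = 0.19·7.5 + 0.49·19.0473 + 0.32·68.64 = 32.723.
Var(X) = E[X²] − (E[X])² = 32.723 − 19.0586 = 13.6644.
SD(X) = √13.6644 = 3.69654.

3.697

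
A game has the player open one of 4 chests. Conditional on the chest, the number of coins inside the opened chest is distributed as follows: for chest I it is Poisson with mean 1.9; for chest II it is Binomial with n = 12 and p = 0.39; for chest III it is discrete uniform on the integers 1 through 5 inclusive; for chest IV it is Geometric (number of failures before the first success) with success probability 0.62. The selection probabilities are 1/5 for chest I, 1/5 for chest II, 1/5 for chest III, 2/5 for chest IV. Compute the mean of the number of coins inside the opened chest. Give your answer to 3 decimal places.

2.161

Component means — I: 1.9; II: 4.68; III: 3; IV: 0.612903.
E[X] = 0.2·1.9 + 0.2·4.68 + 0.2·3 + 0.4·0.612903 = 2.16116.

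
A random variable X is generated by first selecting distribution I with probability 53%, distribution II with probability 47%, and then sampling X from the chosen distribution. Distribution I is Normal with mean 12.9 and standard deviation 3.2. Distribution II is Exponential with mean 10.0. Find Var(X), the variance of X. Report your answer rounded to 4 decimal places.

54.5221

Per component, I: μ=12.9, E[X²]=176.65; II: μ=10, E[X²]=200.
E[X] = 0.53·12.9 + 0.47·10 = 11.537.
E[X²] = 0.53·176.65 + 0.47·200 = 187.625.
Var(X) = E[X²] − (E[X])² = 187.625 − 133.102 = 54.5221.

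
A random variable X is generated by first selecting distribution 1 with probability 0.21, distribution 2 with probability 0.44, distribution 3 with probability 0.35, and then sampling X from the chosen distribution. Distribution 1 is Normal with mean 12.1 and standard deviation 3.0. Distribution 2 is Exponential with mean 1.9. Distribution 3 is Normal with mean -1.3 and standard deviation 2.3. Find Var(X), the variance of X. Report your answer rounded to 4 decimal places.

29.7178

Per component, 1: μ=12.1, E[X²]=155.41; 2: μ=1.9, E[X²]=7.22; 3: μ=-1.3, E[X²]=6.98.
E[X] = 0.21·12.1 + 0.44·1.9 + 0.35·-1.3 = 2.922.
E[X²] = 0.21·155.41 + 0.44·7.22 + 0.35·6.98 = 38.2559.
Var(X) = E[X²] − (E[X])² = 38.2559 − 8.53808 = 29.7178.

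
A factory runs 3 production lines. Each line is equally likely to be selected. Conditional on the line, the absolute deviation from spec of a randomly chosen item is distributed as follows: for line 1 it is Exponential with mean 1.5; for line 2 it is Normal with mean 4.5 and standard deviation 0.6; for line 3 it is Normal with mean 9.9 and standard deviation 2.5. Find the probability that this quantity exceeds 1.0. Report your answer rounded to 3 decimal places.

Conditional on each line, P(X > 1.0): 1: 0.513417; 2: 1; 3: 0.999815.
By total probability, P(X > 1.0) = 0.333333·0.513417 + 0.333333·1 + 0.333333·0.999815 = 0.837744.

0.838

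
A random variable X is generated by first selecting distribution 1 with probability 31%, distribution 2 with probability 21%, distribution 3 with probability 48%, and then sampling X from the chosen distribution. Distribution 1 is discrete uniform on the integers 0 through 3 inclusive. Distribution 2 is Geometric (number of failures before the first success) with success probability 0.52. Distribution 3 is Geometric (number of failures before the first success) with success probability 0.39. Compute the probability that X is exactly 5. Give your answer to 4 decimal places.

0.0186

Conditional on each component, P(X = 5): 1: 0; 2: 0.0132498; 3: 0.0329393.
By total probability, P(X = 5) = 0.31·0 + 0.21·0.0132498 + 0.48·0.0329393 = 0.0185933.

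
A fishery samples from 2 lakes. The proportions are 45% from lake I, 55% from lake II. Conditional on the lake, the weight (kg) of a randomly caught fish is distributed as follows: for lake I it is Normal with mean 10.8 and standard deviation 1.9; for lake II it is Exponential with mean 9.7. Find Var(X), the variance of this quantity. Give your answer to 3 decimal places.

53.673

Per component, I: μ=10.8, E[X²]=120.25; II: μ=9.7, E[X²]=188.18.
E[X] = 0.45·10.8 + 0.55·9.7 = 10.195.
E[X²] = 0.45·120.25 + 0.55·188.18 = 157.612.
Var(X) = E[X²] − (E[X])² = 157.612 − 103.938 = 53.6735.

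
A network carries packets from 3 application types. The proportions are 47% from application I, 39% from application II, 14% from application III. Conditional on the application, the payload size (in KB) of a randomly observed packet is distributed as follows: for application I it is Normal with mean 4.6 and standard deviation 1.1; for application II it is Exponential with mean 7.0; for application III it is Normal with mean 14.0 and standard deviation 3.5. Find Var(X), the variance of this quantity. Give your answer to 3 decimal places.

30.939

Per component, I: μ=4.6, E[X²]=22.37; II: μ=7, E[X²]=98; III: μ=14, E[X²]=208.25.
E[X] = 0.47·4.6 + 0.39·7 + 0.14·14 = 6.852.
E[X²] = 0.47·22.37 + 0.39·98 + 0.14·208.25 = 77.8889.
Var(X) = E[X²] − (E[X])² = 77.8889 − 46.9499 = 30.939.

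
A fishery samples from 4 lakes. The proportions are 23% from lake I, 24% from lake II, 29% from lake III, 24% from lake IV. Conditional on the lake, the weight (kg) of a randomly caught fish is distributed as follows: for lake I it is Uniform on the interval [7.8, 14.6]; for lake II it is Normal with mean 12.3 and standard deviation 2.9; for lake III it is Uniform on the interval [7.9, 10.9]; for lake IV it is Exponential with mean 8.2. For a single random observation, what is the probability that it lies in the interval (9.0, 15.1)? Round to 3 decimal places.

0.584

Conditional on each lake, P(9.0 < X < 15.1): I: 0.823529; II: 0.705282; III: 0.633333; IV: 0.175099.
By total probability, P(9.0 < X < 15.1) = 0.23·0.823529 + 0.24·0.705282 + 0.29·0.633333 + 0.24·0.175099 = 0.58437.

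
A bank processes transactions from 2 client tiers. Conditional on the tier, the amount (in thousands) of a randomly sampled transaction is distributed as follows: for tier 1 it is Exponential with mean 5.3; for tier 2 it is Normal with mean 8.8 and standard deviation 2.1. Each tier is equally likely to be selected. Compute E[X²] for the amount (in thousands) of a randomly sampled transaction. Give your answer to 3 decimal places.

For each component E[X²] = Var + (mean)², giving 1: 56.18; 2: 81.85.
Overall E[X²] = 0.5·56.18 + 0.5·81.85 = 69.015.

69.015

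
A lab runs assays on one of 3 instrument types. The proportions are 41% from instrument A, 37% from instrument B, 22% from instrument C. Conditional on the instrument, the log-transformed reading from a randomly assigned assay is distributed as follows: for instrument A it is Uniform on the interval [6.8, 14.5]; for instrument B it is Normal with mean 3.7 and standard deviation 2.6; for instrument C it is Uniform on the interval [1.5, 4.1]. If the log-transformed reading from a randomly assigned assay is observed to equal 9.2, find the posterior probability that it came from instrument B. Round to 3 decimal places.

Likelihoods f(9.2 | ·): A: 0.12987; B: 0.016377; C: 0.
Posterior ∝ prior × likelihood. Numerator for B: 0.37·0.016377 = 0.0060595.
Normalizing constant: 0.41·0.12987 + 0.37·0.016377 + 0.22·0 = 0.0593063.
P(B | observation) = 0.0060595 / 0.0593063 = 0.102173.

0.102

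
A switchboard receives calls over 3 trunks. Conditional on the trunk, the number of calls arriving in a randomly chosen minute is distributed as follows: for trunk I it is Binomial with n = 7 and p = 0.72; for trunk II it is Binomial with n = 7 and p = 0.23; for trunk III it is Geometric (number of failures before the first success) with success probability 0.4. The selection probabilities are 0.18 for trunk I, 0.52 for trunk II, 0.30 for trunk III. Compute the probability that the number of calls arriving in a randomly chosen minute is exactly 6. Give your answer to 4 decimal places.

0.0552

Conditional on each trunk, P(X = 6): I: 0.273056; II: 0.000797913; III: 0.0186624.
By total probability, P(X = 6) = 0.18·0.273056 + 0.52·0.000797913 + 0.3·0.0186624 = 0.0551636.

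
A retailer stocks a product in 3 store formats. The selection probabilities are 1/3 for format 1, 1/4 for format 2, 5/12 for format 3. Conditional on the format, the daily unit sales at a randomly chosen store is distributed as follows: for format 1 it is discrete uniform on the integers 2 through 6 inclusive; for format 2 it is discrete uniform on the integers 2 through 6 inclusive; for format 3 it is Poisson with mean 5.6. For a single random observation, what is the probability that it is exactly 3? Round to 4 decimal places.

0.1618

Conditional on each format, P(X = 3): 1: 0.2; 2: 0.2; 3: 0.108234.
By total probability, P(X = 3) = 0.333333·0.2 + 0.25·0.2 + 0.416667·0.108234 = 0.161764.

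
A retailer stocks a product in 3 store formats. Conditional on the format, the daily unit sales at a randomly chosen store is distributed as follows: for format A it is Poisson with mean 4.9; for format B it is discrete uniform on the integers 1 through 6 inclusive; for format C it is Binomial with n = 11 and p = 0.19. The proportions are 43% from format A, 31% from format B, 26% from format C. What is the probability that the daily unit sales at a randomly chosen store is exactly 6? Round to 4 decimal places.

Conditional on each format, P(X = 6): A: 0.143153; B: 0.166667; C: 0.00757859.
By total probability, P(X = 6) = 0.43·0.143153 + 0.31·0.166667 + 0.26·0.00757859 = 0.115193.

0.1152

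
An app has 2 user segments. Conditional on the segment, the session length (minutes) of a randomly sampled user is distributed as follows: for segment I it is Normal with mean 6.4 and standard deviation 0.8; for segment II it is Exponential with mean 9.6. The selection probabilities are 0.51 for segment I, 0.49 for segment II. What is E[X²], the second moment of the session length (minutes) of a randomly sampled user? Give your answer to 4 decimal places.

111.5328

For each component E[X²] = Var + (mean)², giving I: 41.6; II: 184.32.
Overall E[X²] = 0.51·41.6 + 0.49·184.32 = 111.533.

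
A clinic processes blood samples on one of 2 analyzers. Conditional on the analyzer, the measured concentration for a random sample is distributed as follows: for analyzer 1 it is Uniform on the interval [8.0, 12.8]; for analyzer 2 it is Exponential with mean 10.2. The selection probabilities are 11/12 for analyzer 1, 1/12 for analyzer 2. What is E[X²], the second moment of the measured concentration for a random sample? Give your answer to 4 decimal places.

For each component E[X²] = Var + (mean)², giving 1: 110.08; 2: 208.08.
Overall E[X²] = 0.916667·110.08 + 0.0833333·208.08 = 118.247.

118.2467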